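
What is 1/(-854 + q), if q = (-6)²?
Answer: -1/818 ≈ -0.0012225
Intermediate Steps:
q = 36
1/(-854 + q) = 1/(-854 + 36) = 1/(-818) = -1/818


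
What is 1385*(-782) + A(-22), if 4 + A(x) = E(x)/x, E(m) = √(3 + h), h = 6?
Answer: -23827631/22 ≈ -1.0831e+6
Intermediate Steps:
E(m) = 3 (E(m) = √(3 + 6) = √9 = 3)
A(x) = -4 + 3/x
1385*(-782) + A(-22) = 1385*(-782) + (-4 + 3/(-22)) = -1083070 + (-4 + 3*(-1/22)) = -1083070 + (-4 - 3/22) = -1083070 - 91/22 = -23827631/22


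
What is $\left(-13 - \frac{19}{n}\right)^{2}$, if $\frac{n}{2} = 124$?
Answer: $\frac{10517049}{61504} \approx 171.0$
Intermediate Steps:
$n = 248$ ($n = 2 \cdot 124 = 248$)
$\left(-13 - \frac{19}{n}\right)^{2} = \left(-13 - \frac{19}{248}\right)^{2} = \left(- \frac{3243}{248}\right)^{2} = \frac{10517049}{61504}$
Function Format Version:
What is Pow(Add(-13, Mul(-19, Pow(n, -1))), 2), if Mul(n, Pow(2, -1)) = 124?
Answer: Rational(10517049, 61504) ≈ 171.00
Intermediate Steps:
n = 248 (n = Mul(2, 124) = 248)
Pow(Add(-13, Mul(-19, Pow(n, -1))), 2) = Pow(Add(-13, Mul(-19, Pow(248, -1))), 2) = Pow(Add(-13, Mul(-19, Rational(1, 248))), 2) = Pow(Add(-13, Rational(-19, 248)), 2) = Pow(Rational(-3243, 248), 2) = Rational(10517049, 61504)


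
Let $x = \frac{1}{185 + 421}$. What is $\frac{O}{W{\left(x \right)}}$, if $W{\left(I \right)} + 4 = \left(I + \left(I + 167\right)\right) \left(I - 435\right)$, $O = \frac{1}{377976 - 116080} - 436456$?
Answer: $\frac{2098865390302035}{349366045036264} \approx 6.0076$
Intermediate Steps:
$O = - \frac{114306080575}{261896}$ ($O = \frac{1}{261896} - 436456 = - \frac{114306080575}{261896} \approx -4.3646 \cdot 10^{5}$)
$x = \frac{1}{606} \approx 0.0016502$
$W{\left(I \right)} = -4 + \left(-435 + I\right) \left(167 + 2 I\right)$ ($W{\left(I \right)} = -4 + \left(I + \left(I + 167\right)\right) \left(I - 435\right) = -4 + \left(I + \left(167 + I\right)\right) \left(-435 + I\right) = -4 + \left(167 + 2 I\right) \left(-435 + I\right) = -4 + \left(-435 + I\right) \left(167 + 2 I\right)$)
$\frac{O}{W{\left(x \right)}} = - \frac{114306080575}{261896 \left(-72649 - \frac{703}{606} + \frac{2}{367236}\right)} = - \frac{114306080575}{261896 \left(-72649 - \frac{703}{606} + 2 \cdot \frac{1}{367236}\right)} = - \frac{114306080575}{261896 \left(-72649 - \frac{703}{606} + \frac{1}{183618}\right)} = - \frac{114306080575}{261896 \left(- \frac{6669938545}{91809}\right)} = \left(- \frac{114306080575}{261896}\right) \left(- \frac{91809}{6669938545}\right) = \frac{2098865390302035}{349366045036264}$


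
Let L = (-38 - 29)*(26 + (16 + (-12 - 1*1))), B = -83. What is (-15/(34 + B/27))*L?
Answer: 157383/167 ≈ 942.41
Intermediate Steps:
L = -1943 (L = -67*(26 + (16 + (-12 - 1))) = -67*(26 + (16 - 13)) = -67*(26 + 3) = -67*29 = -1943)
(-15/(34 + B/27))*L = -15/(34 - 83/27)*(-1943) = -15/835/27*(-1943) = -15*27/835*(-1943) = -81/167*(-1943) = 157383/167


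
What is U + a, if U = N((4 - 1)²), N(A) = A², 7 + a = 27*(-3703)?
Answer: -99907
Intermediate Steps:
a = -99988 (a = -7 + 27*(-3703) = -7 - 99981 = -99988)
U = 81 (U = ((4 - 1)²)² = (3²)² = 9² = 81)
U + a = 81 - 99988 = -99907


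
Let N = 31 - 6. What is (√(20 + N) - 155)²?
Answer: 24070 - 930*√5 ≈ 21990.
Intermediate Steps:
N = 25
(√(20 + N) - 155)² = (√(20 + 25) - 155)² = (√45 - 155)² = (3*√5 - 155)² = (-155 + 3*√5)²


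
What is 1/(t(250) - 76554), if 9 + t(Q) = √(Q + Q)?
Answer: -76563/5861892469 - 10*√5/5861892469 ≈ -1.3065e-5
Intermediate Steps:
t(Q) = -9 + √2*√Q (t(Q) = -9 + √(Q + Q) = -9 + √(2*Q) = -9 + √2*√Q)
1/(t(250) - 76554) = 1/((-9 + √2*√250) - 76554) = 1/((-9 + √2*(5*√10)) - 76554) = 1/((-9 + 10*√5) - 76554) = 1/(-76563 + 10*√5)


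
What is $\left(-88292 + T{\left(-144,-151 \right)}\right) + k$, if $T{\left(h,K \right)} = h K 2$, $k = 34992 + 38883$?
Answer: $29071$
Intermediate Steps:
$k = 73875$
$T{\left(h,K \right)} = 2 K h$ ($T{\left(h,K \right)} = K h 2 = 2 K h$)
$\left(-88292 + T{\left(-144,-151 \right)}\right) + k = \left(-88292 + 2 \left(-151\right) \left(-144\right)\right) + 73875 = \left(-88292 + 43488\right) + 73875 = -44804 + 73875 = 29071$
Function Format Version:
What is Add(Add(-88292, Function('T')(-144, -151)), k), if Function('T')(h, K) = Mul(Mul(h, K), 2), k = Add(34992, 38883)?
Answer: 29071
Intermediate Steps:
k = 73875
Function('T')(h, K) = Mul(2, K, h) (Function('T')(h, K) = Mul(Mul(K, h), 2) = Mul(2, K, h))
Add(Add(-88292, Function('T')(-144, -151)), k) = Add(Add(-88292, Mul(2, -151, -144)), 73875) = Add(Add(-88292, 43488), 73875) = Add(-44804, 73875) = 29071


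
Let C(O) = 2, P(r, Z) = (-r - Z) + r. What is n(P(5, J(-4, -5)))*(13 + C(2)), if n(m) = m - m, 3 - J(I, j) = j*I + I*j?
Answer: 0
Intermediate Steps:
J(I, j) = 3 - 2*I*j (J(I, j) = 3 - (j*I + I*j) = 3 - (I*j + I*j) = 3 - 2*I*j)
P(r, Z) = -Z (P(r, Z) = (-Z - r) + r = -Z)
n(m) = 0
n(P(5, J(-4, -5)))*(13 + C(2)) = 0*(13 + 2) = 0*15 = 0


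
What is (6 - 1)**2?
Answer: 25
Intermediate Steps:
(6 - 1)**2 = 5**2 = 25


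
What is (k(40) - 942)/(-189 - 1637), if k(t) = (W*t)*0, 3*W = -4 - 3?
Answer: 471/913 ≈ 0.51588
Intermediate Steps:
W = -7/3 (W = (-4 - 3)/3 = (⅓)*(-7) = -7/3 ≈ -2.3333)
k(t) = 0 (k(t) = -7*t/3*0 = 0)
(k(40) - 942)/(-189 - 1637) = (0 - 942)/(-189 - 1637) = -942/(-1826) = -942*(-1/1826) = 471/913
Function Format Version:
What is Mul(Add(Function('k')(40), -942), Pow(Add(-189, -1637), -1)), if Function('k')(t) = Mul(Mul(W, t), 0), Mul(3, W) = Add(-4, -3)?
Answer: Rational(471, 913) ≈ 0.51588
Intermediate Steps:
W = Rational(-7, 3) (W = Mul(Rational(1, 3), Add(-4, -3)) = Mul(Rational(1, 3), -7) = Rational(-7, 3) ≈ -2.3333)
Function('k')(t) = 0 (Function('k')(t) = Mul(Mul(Rational(-7, 3), t), 0) = 0)
Mul(Add(Function('k')(40), -942), Pow(Add(-189, -1637), -1)) = Mul(Add(0, -942), Pow(Add(-189, -1637), -1)) = Mul(-942, Pow(-1826, -1)) = Mul(-942, Rational(-1, 1826)) = Rational(471, 913)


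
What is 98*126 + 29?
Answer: 12377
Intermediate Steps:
98*126 + 29 = 12348 + 29 = 12377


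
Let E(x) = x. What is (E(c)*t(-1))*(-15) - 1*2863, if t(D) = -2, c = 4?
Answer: -2743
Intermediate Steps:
(E(c)*t(-1))*(-15) - 1*2863 = (4*(-2))*(-15) - 1*2863 = -8*(-15) - 2863 = 120 - 2863 = -2743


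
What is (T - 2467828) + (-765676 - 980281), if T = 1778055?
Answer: -2435730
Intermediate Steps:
(T - 2467828) + (-765676 - 980281) = (1778055 - 2467828) + (-765676 - 980281) = -689773 - 1745957 = -2435730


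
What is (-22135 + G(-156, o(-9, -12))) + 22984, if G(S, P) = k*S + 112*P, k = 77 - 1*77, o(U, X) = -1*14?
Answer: -719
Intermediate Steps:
o(U, X) = -14
k = 0 (k = 77 - 77 = 0)
G(S, P) = 112*P (G(S, P) = 0*S + 112*P = 0 + 112*P = 112*P)
(-22135 + G(-156, o(-9, -12))) + 22984 = (-22135 + 112*(-14)) + 22984 = (-22135 - 1568) + 22984 = -23703 + 22984 = -719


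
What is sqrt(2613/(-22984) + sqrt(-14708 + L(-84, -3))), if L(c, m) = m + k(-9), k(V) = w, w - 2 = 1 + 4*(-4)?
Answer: sqrt(-88842 + 4688736*I*sqrt(409))/884 ≈ 7.7855 + 7.7928*I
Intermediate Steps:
w = -13 (w = 2 + (1 + 4*(-4)) = 2 + (1 - 16) = 2 - 15 = -13)
k(V) = -13
L(c, m) = -13 + m (L(c, m) = m - 13 = -13 + m)
sqrt(2613/(-22984) + sqrt(-14708 + L(-84, -3))) = sqrt(2613/(-22984) + sqrt(-14708 + (-13 - 3))) = sqrt(2613*(-1/22984) + sqrt(-14708 - 16)) = sqrt(-201/1768 + sqrt(-14724)) = sqrt(-201/1768 + 6*I*sqrt(409))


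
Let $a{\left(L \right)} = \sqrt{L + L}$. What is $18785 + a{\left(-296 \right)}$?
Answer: $18785 + 4 i \sqrt{37} \approx 18785.0 + 24.331 i$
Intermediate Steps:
$a{\left(L \right)} = \sqrt{2} \sqrt{L}$ ($a{\left(L \right)} = \sqrt{2 L} = \sqrt{2} \sqrt{L}$)
$18785 + a{\left(-296 \right)} = 18785 + \sqrt{2} \sqrt{-296} = 18785 + \sqrt{2} \cdot 2 i \sqrt{74} = 18785 + 4 i \sqrt{37}$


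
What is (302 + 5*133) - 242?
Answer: 725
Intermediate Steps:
(302 + 5*133) - 242 = (302 + 665) - 242 = 967 - 242 = 725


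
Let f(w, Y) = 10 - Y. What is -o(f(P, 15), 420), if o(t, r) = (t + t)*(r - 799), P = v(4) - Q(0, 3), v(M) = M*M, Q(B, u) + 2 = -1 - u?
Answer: -3790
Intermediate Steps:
Q(B, u) = -3 - u (Q(B, u) = -2 + (-1 - u) = -3 - u)
v(M) = M**2
P = 22 (P = 4**2 - (-3 - 1*3) = 16 - (-3 - 3) = 16 - 1*(-6) = 16 + 6 = 22)
o(t, r) = 2*t*(-799 + r) (o(t, r) = (2*t)*(-799 + r) = 2*t*(-799 + r))
-o(f(P, 15), 420) = -2*(10 - 1*15)*(-799 + 420) = -2*(10 - 15)*(-379) = -2*(-5)*(-379) = -1*3790 = -3790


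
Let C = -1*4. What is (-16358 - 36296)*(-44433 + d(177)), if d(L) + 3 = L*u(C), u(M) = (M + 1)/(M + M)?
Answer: 9344952939/4 ≈ 2.3362e+9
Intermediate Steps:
C = -4
u(M) = (1 + M)/(2*M) (u(M) = (1 + M)/((2*M)) = (1 + M)*(1/(2*M)) = (1 + M)/(2*M))
d(L) = -3 + 3*L/8 (d(L) = -3 + L*((½)*(1 - 4)/(-4)) = -3 + L*((½)*(-¼)*(-3)) = -3 + L*(3/8) = -3 + 3*L/8)
(-16358 - 36296)*(-44433 + d(177)) = (-16358 - 36296)*(-44433 + (-3 + (3/8)*177)) = -52654*(-44433 + (-3 + 531/8)) = -52654*(-44433 + 507/8) = -52654*(-354957/8) = 9344952939/4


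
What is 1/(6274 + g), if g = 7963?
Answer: 1/14237 ≈ 7.0240e-5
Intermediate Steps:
1/(6274 + g) = 1/(6274 + 7963) = 1/14237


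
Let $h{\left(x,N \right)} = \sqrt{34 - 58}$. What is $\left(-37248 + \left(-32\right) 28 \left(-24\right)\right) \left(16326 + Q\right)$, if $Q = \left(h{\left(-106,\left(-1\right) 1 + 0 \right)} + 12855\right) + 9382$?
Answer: $-607135872 - 31488 i \sqrt{6} \approx -6.0714 \cdot 10^{8} - 77130.0 i$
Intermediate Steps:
$h{\left(x,N \right)} = 2 i \sqrt{6}$ ($h{\left(x,N \right)} = \sqrt{-24} = 2 i \sqrt{6}$)
$Q = 22237 + 2 i \sqrt{6}$ ($Q = \left(2 i \sqrt{6} + 12855\right) + 9382 = \left(12855 + 2 i \sqrt{6}\right) + 9382 = 22237 + 2 i \sqrt{6} \approx 22237.0 + 4.899 i$)
$\left(-37248 + \left(-32\right) 28 \left(-24\right)\right) \left(16326 + Q\right) = \left(-37248 + \left(-32\right) 28 \left(-24\right)\right) \left(16326 + \left(22237 + 2 i \sqrt{6}\right)\right) = \left(-37248 - -21504\right) \left(38563 + 2 i \sqrt{6}\right) = \left(-37248 + 21504\right) \left(38563 + 2 i \sqrt{6}\right) = - 15744 \left(38563 + 2 i \sqrt{6}\right) = -607135872 - 31488 i \sqrt{6}$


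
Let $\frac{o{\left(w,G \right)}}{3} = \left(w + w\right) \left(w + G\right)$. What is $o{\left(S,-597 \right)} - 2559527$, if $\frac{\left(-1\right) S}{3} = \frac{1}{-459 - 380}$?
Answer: $- \frac{1801713821207}{703921} \approx -2.5595 \cdot 10^{6}$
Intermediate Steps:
$S = \frac{3}{839}$ ($S = - \frac{3}{-459 - 380} = - \frac{3}{-839} = \left(-3\right) \left(- \frac{1}{839}\right) = \frac{3}{839} \approx 0.0035757$)
$o{\left(w,G \right)} = 6 w \left(G + w\right)$ ($o{\left(w,G \right)} = 3 \left(w + w\right) \left(w + G\right) = 3 \cdot 2 w \left(G + w\right) = 6 w \left(G + w\right)$)
$o{\left(S,-597 \right)} - 2559527 = 6 \cdot \frac{3}{839} \left(-597 + \frac{3}{839}\right) - 2559527 = 6 \cdot \frac{3}{839} \left(- \frac{500880}{839}\right) - 2559527 = - \frac{9015840}{703921} - 2559527 = - \frac{1801713821207}{703921}$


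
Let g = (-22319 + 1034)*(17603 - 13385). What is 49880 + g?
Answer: -89730250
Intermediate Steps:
g = -89780130 (g = -21285*4218 = -89780130)
49880 + g = 49880 - 89780130 = -89730250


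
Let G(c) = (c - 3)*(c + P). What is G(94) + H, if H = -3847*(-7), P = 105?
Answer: 45038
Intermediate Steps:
G(c) = (-3 + c)*(105 + c) (G(c) = (c - 3)*(c + 105) = (-3 + c)*(105 + c))
H = 26929
G(94) + H = (-315 + 94² + 102*94) + 26929 = (-315 + 8836 + 9588) + 26929 = 18109 + 26929 = 45038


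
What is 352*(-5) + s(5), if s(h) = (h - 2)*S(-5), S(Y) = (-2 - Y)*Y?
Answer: -1805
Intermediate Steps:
S(Y) = Y*(-2 - Y)
s(h) = 30 - 15*h (s(h) = (h - 2)*(-1*(-5)*(2 - 5)) = (-2 + h)*(-1*(-5)*(-3)) = (-2 + h)*(-15) = 30 - 15*h)
352*(-5) + s(5) = 352*(-5) + (30 - 15*5) = -1760 + (30 - 75) = -1760 - 45 = -1805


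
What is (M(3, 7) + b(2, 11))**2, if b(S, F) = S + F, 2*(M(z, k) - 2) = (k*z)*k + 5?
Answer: 8281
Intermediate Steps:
M(z, k) = 9/2 + z*k**2/2 (M(z, k) = 2 + ((k*z)*k + 5)/2 = 2 + (z*k**2 + 5)/2 = 2 + (5 + z*k**2)/2 = 2 + (5/2 + z*k**2/2) = 9/2 + z*k**2/2)
b(S, F) = F + S
(M(3, 7) + b(2, 11))**2 = ((9/2 + (1/2)*3*7**2) + (11 + 2))**2 = ((9/2 + (1/2)*3*49) + 13)**2 = ((9/2 + 147/2) + 13)**2 = (78 + 13)**2 = 91**2 = 8281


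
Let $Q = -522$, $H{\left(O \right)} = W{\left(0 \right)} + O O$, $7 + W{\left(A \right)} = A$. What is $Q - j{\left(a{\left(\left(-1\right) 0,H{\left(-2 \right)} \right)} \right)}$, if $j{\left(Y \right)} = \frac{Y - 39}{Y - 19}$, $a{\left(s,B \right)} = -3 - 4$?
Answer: $- \frac{6809}{13} \approx -523.77$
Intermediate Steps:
$W{\left(A \right)} = -7 + A$
$H{\left(O \right)} = -7 + O^{2}$ ($H{\left(O \right)} = \left(-7 + 0\right) + O O = -7 + O^{2}$)
$a{\left(s,B \right)} = -7$
$j{\left(Y \right)} = \frac{-39 + Y}{-19 + Y}$
$Q - j{\left(a{\left(\left(-1\right) 0,H{\left(-2 \right)} \right)} \right)} = -522 - \frac{-39 - 7}{-19 - 7} = -522 - \frac{1}{-26} \left(-46\right) = -522 - \left(- \frac{1}{26}\right) \left(-46\right) = -522 - \frac{23}{13} = - \frac{6809}{13}$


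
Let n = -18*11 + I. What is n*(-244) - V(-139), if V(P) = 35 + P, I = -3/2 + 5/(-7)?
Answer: 342694/7 ≈ 48956.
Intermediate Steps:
I = -31/14 (I = -3*½ + 5*(-⅐) = -3/2 - 5/7 = -31/14 ≈ -2.2143)
n = -2803/14 (n = -18*11 - 31/14 = -198 - 31/14 = -2803/14 ≈ -200.21)
n*(-244) - V(-139) = -2803/14*(-244) - (35 - 139) = 341966/7 - 1*(-104) = 341966/7 + 104 = 342694/7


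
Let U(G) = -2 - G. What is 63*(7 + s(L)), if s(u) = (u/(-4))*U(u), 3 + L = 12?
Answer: 8001/4 ≈ 2000.3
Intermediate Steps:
L = 9 (L = -3 + 12 = 9)
s(u) = -u*(-2 - u)/4 (s(u) = (u/(-4))*(-2 - u) = (u*(-1/4))*(-2 - u) = (-u/4)*(-2 - u) = -u*(-2 - u)/4)
63*(7 + s(L)) = 63*(7 + (1/4)*9*(2 + 9)) = 63*(7 + (1/4)*9*11) = 63*(7 + 99/4) = 63*(127/4) = 8001/4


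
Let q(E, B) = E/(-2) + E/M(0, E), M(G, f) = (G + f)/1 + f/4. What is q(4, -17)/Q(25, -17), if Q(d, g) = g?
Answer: 6/85 ≈ 0.070588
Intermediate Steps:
M(G, f) = G + 5*f/4 (M(G, f) = (G + f)*1 + f*(¼) = (G + f) + f/4 = G + 5*f/4)
q(E, B) = ⅘ - E/2 (q(E, B) = E/(-2) + E/(0 + 5*E/4) = E*(-½) + E/((5*E/4)) = -E/2 + E*(4/(5*E)) = -E/2 + ⅘ = ⅘ - E/2)
q(4, -17)/Q(25, -17) = (⅘ - ½*4)/(-17) = (⅘ - 2)*(-1/17) = -6/5*(-1/17) = 6/85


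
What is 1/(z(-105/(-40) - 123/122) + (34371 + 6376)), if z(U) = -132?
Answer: 1/40615 ≈ 2.4621e-5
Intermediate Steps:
1/(z(-105/(-40) - 123/122) + (34371 + 6376)) = 1/(-132 + (34371 + 6376)) = 1/(-132 + 40747) = 1/40615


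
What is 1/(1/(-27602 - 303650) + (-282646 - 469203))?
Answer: -331252/249051484949 ≈ -1.3301e-6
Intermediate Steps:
1/(1/(-27602 - 303650) + (-282646 - 469203)) = 1/(1/(-331252) - 751849) = 1/(-1/331252 - 751849) = 1/(-249051484949/331252) = -331252/249051484949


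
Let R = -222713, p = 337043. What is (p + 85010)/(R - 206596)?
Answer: -422053/429309 ≈ -0.98310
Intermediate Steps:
(p + 85010)/(R - 206596) = (337043 + 85010)/(-222713 - 206596) = 422053/(-429309) = 422053*(-1/429309) = -422053/429309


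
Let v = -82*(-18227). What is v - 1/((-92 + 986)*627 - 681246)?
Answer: 180411866713/120708 ≈ 1.4946e+6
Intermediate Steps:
v = 1494614
v - 1/((-92 + 986)*627 - 681246) = 1494614 - 1/((-92 + 986)*627 - 681246) = 1494614 - 1/(894*627 - 681246) = 1494614 - 1/(560538 - 681246) = 1494614 - 1/(-120708) = 1494614 - 1*(-1/120708) = 1494614 + 1/120708 = 180411866713/120708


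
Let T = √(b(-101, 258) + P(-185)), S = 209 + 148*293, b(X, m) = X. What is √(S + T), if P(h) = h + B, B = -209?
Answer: √(43573 + 3*I*√55) ≈ 208.74 + 0.0533*I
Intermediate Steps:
S = 43573 (S = 209 + 43364 = 43573)
P(h) = -209 + h (P(h) = h - 209 = -209 + h)
T = 3*I*√55 (T = √(-101 + (-209 - 185)) = √(-101 - 394) = √(-495) = 3*I*√55 ≈ 22.249*I)
√(S + T) = √(43573 + 3*I*√55)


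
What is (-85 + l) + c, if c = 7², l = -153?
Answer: -189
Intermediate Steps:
c = 49
(-85 + l) + c = (-85 - 153) + 49 = -238 + 49 = -189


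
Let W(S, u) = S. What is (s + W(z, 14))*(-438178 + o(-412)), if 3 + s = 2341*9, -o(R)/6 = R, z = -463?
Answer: -8976850718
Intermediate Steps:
o(R) = -6*R
s = 21066 (s = -3 + 2341*9 = -3 + 21069 = 21066)
(s + W(z, 14))*(-438178 + o(-412)) = (21066 - 463)*(-438178 - 6*(-412)) = 20603*(-438178 + 2472) = 20603*(-435706) = -8976850718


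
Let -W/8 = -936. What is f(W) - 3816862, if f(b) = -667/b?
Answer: -28580663323/7488 ≈ -3.8169e+6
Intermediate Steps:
W = 7488 (W = -8*(-936) = 7488)
f(W) - 3816862 = -667/7488 - 3816862 = -28580663323/7488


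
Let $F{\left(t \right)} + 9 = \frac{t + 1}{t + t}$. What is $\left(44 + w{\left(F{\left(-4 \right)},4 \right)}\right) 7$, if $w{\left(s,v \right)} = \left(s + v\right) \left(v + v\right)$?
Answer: $49$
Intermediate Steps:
$F{\left(t \right)} = -9 + \frac{1 + t}{2 t}$ ($F{\left(t \right)} = -9 + \frac{t + 1}{t + t} = -9 + \frac{1 + t}{2 t}$)
$w{\left(s,v \right)} = 2 v \left(s + v\right)$ ($w{\left(s,v \right)} = \left(s + v\right) 2 v = 2 v \left(s + v\right)$)
$\left(44 + w{\left(F{\left(-4 \right)},4 \right)}\right) 7 = \left(44 + 2 \cdot 4 \left(\frac{1 - -68}{2 \left(-4\right)} + 4\right)\right) 7 = \left(44 + 2 \cdot 4 \left(\frac{1}{2} \left(- \frac{1}{4}\right) \left(1 + 68\right) + 4\right)\right) 7 = \left(44 + 2 \cdot 4 \left(\frac{1}{2} \left(- \frac{1}{4}\right) 69 + 4\right)\right) 7 = \left(44 + 2 \cdot 4 \left(- \frac{69}{8} + 4\right)\right) 7 = \left(44 + 2 \cdot 4 \left(- \frac{37}{8}\right)\right) 7 = \left(44 - 37\right) 7 = 7 \cdot 7 = 49$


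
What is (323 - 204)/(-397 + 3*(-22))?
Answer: -119/463 ≈ -0.25702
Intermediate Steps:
(323 - 204)/(-397 + 3*(-22)) = 119/(-397 - 66) = 119/(-463) = 119*(-1/463) = -119/463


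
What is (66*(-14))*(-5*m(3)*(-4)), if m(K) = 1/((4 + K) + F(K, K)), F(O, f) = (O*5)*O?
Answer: -4620/13 ≈ -355.38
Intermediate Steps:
F(O, f) = 5*O**2 (F(O, f) = (5*O)*O = 5*O**2)
m(K) = 1/(4 + K + 5*K**2) (m(K) = 1/((4 + K) + 5*K**2) = 1/(4 + K + 5*K**2))
(66*(-14))*(-5*m(3)*(-4)) = (66*(-14))*(-5/(4 + 3 + 5*3**2)*(-4)) = -924*(-5/(4 + 3 + 5*9))*(-4) = -924*(-5/(4 + 3 + 45))*(-4) = -924*(-5/52)*(-4) = -924*(-5*1/52)*(-4) = -(-1155)*(-4)/13 = -924*5/13 = -4620/13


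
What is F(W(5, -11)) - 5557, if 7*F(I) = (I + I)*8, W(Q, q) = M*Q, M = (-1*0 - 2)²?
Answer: -38579/7 ≈ -5511.3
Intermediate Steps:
M = 4 (M = (0 - 2)² = (-2)² = 4)
W(Q, q) = 4*Q
F(I) = 16*I/7 (F(I) = ((I + I)*8)/7 = ((2*I)*8)/7 = (16*I)/7 = 16*I/7)
F(W(5, -11)) - 5557 = 16*(4*5)/7 - 5557 = (16/7)*20 - 5557 = 320/7 - 5557 = -38579/7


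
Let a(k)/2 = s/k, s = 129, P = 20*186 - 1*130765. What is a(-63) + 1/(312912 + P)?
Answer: -15984541/3903207 ≈ -4.0952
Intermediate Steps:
P = -127045 (P = 3720 - 130765 = -127045)
a(k) = 258/k (a(k) = 2*(129/k) = 258/k)
a(-63) + 1/(312912 + P) = 258/(-63) + 1/(312912 - 127045) = 258*(-1/63) + 1/185867 = -86/21 + 1/185867 = -15984541/3903207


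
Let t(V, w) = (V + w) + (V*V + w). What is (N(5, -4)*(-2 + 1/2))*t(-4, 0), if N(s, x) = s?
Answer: -90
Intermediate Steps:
t(V, w) = V + V² + 2*w (t(V, w) = (V + w) + (V² + w) = (V + w) + (w + V²) = V + V² + 2*w)
(N(5, -4)*(-2 + 1/2))*t(-4, 0) = (5*(-2 + 1/2))*(-4 + (-4)² + 2*0) = (5*(-2 + 1*(½)))*(-4 + 16 + 0) = (5*(-2 + ½))*12 = (5*(-3/2))*12 = -15/2*12 = -90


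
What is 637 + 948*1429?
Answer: 1355329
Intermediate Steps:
637 + 948*1429 = 637 + 1354692 = 1355329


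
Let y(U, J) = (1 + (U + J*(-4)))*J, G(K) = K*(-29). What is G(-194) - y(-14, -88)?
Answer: 35458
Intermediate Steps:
G(K) = -29*K
y(U, J) = J*(1 + U - 4*J) (y(U, J) = (1 + (U - 4*J))*J = (1 + U - 4*J)*J = J*(1 + U - 4*J))
G(-194) - y(-14, -88) = -29*(-194) - (-88)*(1 - 14 - 4*(-88)) = 5626 - (-88)*(1 - 14 + 352) = 5626 - (-88)*339 = 5626 - 1*(-29832) = 5626 + 29832 = 35458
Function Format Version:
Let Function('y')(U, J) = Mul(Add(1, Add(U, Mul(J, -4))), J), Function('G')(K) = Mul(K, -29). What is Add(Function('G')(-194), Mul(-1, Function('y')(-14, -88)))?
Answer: 35458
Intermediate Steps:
Function('G')(K) = Mul(-29, K)
Function('y')(U, J) = Mul(J, Add(1, U, Mul(-4, J))) (Function('y')(U, J) = Mul(Add(1, Add(U, Mul(-4, J))), J) = Mul(Add(1, U, Mul(-4, J)), J) = Mul(J, Add(1, U, Mul(-4, J))))
Add(Function('G')(-194), Mul(-1, Function('y')(-14, -88))) = Add(Mul(-29, -194), Mul(-1, Mul(-88, Add(1, -14, Mul(-4, -88))))) = Add(5626, Mul(-1, Mul(-88, Add(1, -14, 352)))) = Add(5626, Mul(-1, Mul(-88, 339))) = Add(5626, Mul(-1, -29832)) = Add(5626, 29832) = 35458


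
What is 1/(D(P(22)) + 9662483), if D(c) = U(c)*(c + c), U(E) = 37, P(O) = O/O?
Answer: 1/9662557 ≈ 1.0349e-7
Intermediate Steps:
P(O) = 1
D(c) = 74*c (D(c) = 37*(c + c) = 37*(2*c) = 74*c)
1/(D(P(22)) + 9662483) = 1/(74*1 + 9662483) = 1/(74 + 9662483) = 1/9662557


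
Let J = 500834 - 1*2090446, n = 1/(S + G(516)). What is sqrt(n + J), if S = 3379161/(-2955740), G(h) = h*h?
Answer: 2*I*sqrt(246126670107995285027200154058)/786980130279 ≈ 1260.8*I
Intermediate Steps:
G(h) = h**2
S = -3379161/2955740 (S = 3379161*(-1/2955740) = -3379161/2955740 ≈ -1.1433)
n = 2955740/786980130279 (n = 1/(-3379161/2955740 + 516**2) = 1/(-3379161/2955740 + 266256) = 1/(786980130279/2955740) = 2955740/786980130279 ≈ 3.7558e-6)
J = -1589612 (J = 500834 - 2090446 = -1589612)
sqrt(n + J) = sqrt(2955740/786980130279 - 1589612) = sqrt(-1250993058850106008/786980130279) = 2*I*sqrt(246126670107995285027200154058)/786980130279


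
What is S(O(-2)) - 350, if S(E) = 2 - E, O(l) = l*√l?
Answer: -348 + 2*I*√2 ≈ -348.0 + 2.8284*I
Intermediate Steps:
O(l) = l^(3/2)
S(O(-2)) - 350 = (2 - (-2)^(3/2)) - 350 = (2 - (-2)*I*√2) - 350 = (2 + 2*I*√2) - 350 = -348 + 2*I*√2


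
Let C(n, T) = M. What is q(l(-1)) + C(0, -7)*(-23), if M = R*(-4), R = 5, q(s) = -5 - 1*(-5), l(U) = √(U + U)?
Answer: 460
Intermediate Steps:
l(U) = √2*√U (l(U) = √(2*U) = √2*√U)
q(s) = 0 (q(s) = -5 + 5 = 0)
M = -20 (M = 5*(-4) = -20)
C(n, T) = -20
q(l(-1)) + C(0, -7)*(-23) = 0 - 20*(-23) = 0 + 460 = 460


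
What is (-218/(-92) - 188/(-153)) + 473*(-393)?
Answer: -1308261457/7038 ≈ -1.8589e+5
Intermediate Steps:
(-218/(-92) - 188/(-153)) + 473*(-393) = (-218*(-1/92) - 188*(-1/153)) - 185889 = (109/46 + 188/153) - 185889 = 25325/7038 - 185889 = -1308261457/7038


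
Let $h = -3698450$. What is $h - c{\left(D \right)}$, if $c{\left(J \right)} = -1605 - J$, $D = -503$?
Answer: $-3697348$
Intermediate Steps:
$h - c{\left(D \right)} = -3698450 - \left(-1605 - -503\right) = -3698450 - \left(-1605 + 503\right) = -3698450 - -1102 = -3698450 + 1102 = -3697348$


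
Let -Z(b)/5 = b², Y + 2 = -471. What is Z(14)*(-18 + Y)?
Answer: 481180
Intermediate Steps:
Y = -473 (Y = -2 - 471 = -473)
Z(b) = -5*b²
Z(14)*(-18 + Y) = (-5*14²)*(-18 - 473) = -5*196*(-491) = -980*(-491) = 481180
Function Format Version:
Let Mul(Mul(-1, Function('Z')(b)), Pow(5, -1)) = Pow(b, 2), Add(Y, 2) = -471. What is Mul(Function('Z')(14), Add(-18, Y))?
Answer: 481180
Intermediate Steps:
Y = -473 (Y = Add(-2, -471) = -473)
Function('Z')(b) = Mul(-5, Pow(b, 2))
Mul(Function('Z')(14), Add(-18, Y)) = Mul(Mul(-5, Pow(14, 2)), Add(-18, -473)) = Mul(Mul(-5, 196), -491) = Mul(-980, -491) = 481180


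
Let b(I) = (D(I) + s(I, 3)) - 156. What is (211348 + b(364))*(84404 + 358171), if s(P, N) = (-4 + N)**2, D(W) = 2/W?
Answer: 2430187354575/26 ≈ 9.3469e+10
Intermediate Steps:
b(I) = -155 + 2/I (b(I) = (2/I + (-4 + 3)**2) - 156 = (2/I + (-1)**2) - 156 = (2/I + 1) - 156 = (1 + 2/I) - 156 = -155 + 2/I)
(211348 + b(364))*(84404 + 358171) = (211348 + (-155 + 2/364))*(84404 + 358171) = (211348 + (-155 + 2*(1/364)))*442575 = (211348 + (-155 + 1/182))*442575 = (211348 - 28209/182)*442575 = (38437127/182)*442575 = 2430187354575/26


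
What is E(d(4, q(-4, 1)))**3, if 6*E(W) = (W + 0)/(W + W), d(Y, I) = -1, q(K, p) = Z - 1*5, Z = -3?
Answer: 1/1728 ≈ 0.00057870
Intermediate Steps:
q(K, p) = -8 (q(K, p) = -3 - 1*5 = -3 - 5 = -8)
E(W) = 1/12 (E(W) = ((W + 0)/(W + W))/6 = (W/((2*W)))/6 = (W*(1/(2*W)))/6 = (1/6)*(1/2) = 1/12)
E(d(4, q(-4, 1)))**3 = (1/12)**3 = 1/1728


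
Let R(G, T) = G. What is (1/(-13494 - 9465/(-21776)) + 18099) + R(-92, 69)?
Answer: 5291102651377/293835879 ≈ 18007.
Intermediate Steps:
(1/(-13494 - 9465/(-21776)) + 18099) + R(-92, 69) = (1/(-13494 - 9465/(-21776)) + 18099) - 92 = (1/(-13494 - 9465*(-1/21776)) + 18099) - 92 = (1/(-13494 + 9465/21776) + 18099) - 92 = (1/(-293835879/21776) + 18099) - 92 = (-21776/293835879 + 18099) - 92 = 5318135552245/293835879 - 92 = 5291102651377/293835879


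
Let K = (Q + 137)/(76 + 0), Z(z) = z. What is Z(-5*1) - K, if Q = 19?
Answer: -134/19 ≈ -7.0526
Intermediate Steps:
K = 39/19 (K = (19 + 137)/(76 + 0) = 156/76 = 156*(1/76) = 39/19 ≈ 2.0526)
Z(-5*1) - K = -5*1 - 1*39/19 = -5 - 39/19 = -134/19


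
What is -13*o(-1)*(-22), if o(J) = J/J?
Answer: 286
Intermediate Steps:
o(J) = 1
-13*o(-1)*(-22) = -13*1*(-22) = -13*(-22) = 286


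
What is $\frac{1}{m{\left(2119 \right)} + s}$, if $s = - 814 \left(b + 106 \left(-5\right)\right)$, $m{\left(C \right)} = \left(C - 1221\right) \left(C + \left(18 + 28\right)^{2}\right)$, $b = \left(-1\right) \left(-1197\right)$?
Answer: $\frac{1}{3260092} \approx 3.0674 \cdot 10^{-7}$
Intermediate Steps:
$b = 1197$
$m{\left(C \right)} = \left(-1221 + C\right) \left(2116 + C\right)$ ($m{\left(C \right)} = \left(-1221 + C\right) \left(C + 46^{2}\right) = \left(-1221 + C\right) \left(C + 2116\right) = \left(-1221 + C\right) \left(2116 + C\right)$)
$s = -542938$ ($s = - 814 \left(1197 + 106 \left(-5\right)\right) = - 814 \left(1197 - 530\right) = \left(-814\right) 667 = -542938$)
$\frac{1}{m{\left(2119 \right)} + s} = \frac{1}{\left(-2583636 + 2119^{2} + 895 \cdot 2119\right) - 542938} = \frac{1}{\left(-2583636 + 4490161 + 1896505\right) - 542938} = \frac{1}{3803030 - 542938} = \frac{1}{3260092}$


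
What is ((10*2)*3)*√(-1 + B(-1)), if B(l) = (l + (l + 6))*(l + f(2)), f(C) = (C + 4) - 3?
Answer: 60*√7 ≈ 158.75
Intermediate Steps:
f(C) = 1 + C (f(C) = (4 + C) - 3 = 1 + C)
B(l) = (3 + l)*(6 + 2*l) (B(l) = (l + (l + 6))*(l + (1 + 2)) = (l + (6 + l))*(l + 3) = (6 + 2*l)*(3 + l) = (3 + l)*(6 + 2*l))
((10*2)*3)*√(-1 + B(-1)) = ((10*2)*3)*√(-1 + (18 + 2*(-1)² + 12*(-1))) = (20*3)*√(-1 + (18 + 2*1 - 12)) = 60*√(-1 + (18 + 2 - 12)) = 60*√(-1 + 8) = 60*√7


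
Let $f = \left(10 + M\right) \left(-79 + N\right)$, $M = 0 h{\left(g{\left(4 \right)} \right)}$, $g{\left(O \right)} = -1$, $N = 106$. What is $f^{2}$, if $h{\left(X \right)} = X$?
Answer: $72900$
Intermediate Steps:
$M = 0$ ($M = 0 \left(-1\right) = 0$)
$f = 270$ ($f = \left(10 + 0\right) \left(-79 + 106\right) = 10 \cdot 27 = 270$)
$f^{2} = 270^{2} = 72900$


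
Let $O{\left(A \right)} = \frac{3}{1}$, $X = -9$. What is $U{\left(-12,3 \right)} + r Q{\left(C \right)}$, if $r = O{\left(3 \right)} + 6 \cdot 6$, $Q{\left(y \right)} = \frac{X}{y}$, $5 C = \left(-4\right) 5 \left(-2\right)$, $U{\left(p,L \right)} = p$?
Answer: $- \frac{447}{8} \approx -55.875$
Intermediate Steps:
$O{\left(A \right)} = 3$ ($O{\left(A \right)} = 3 \cdot 1 = 3$)
$C = 8$ ($C = \frac{\left(-4\right) 5 \left(-2\right)}{5} = \frac{\left(-20\right) \left(-2\right)}{5} = \frac{1}{5} \cdot 40 = 8$)
$Q{\left(y \right)} = - \frac{9}{y}$
$r = 39$ ($r = 3 + 6 \cdot 6 = 3 + 36 = 39$)
$U{\left(-12,3 \right)} + r Q{\left(C \right)} = -12 + 39 \left(- \frac{9}{8}\right) = -12 - \frac{351}{8} = - \frac{447}{8}$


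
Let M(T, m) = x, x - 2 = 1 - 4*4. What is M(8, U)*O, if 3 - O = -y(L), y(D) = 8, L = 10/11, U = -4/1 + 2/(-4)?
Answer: -143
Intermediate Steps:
U = -9/2 (U = -4*1 + 2*(-1/4) = -4 - 1/2 = -9/2 ≈ -4.5000)
L = 10/11 (L = 10*(1/11) = 10/11 ≈ 0.90909)
x = -13 (x = 2 + (1 - 4*4) = 2 + (1 - 16) = 2 - 15 = -13)
O = 11 (O = 3 - (-1)*8 = 3 - 1*(-8) = 3 + 8 = 11)
M(T, m) = -13
M(8, U)*O = -13*11 = -143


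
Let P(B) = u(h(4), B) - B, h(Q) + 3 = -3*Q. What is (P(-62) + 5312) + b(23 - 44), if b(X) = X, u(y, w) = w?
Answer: 5291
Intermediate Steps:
h(Q) = -3 - 3*Q
P(B) = 0 (P(B) = B - B = 0)
(P(-62) + 5312) + b(23 - 44) = (0 + 5312) + (23 - 44) = 5312 - 21 = 5291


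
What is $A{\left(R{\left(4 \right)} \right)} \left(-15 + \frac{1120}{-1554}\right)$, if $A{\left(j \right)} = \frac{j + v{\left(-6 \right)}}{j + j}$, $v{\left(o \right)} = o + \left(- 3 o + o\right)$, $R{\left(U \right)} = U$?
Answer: $- \frac{8725}{444} \approx -19.651$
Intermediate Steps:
$v{\left(o \right)} = - o$ ($v{\left(o \right)} = o - 2 o = - o$)
$A{\left(j \right)} = \frac{6 + j}{2 j}$ ($A{\left(j \right)} = \frac{j - -6}{j + j} = \frac{j + 6}{2 j} = \left(6 + j\right) \frac{1}{2 j} = \frac{6 + j}{2 j}$)
$A{\left(R{\left(4 \right)} \right)} \left(-15 + \frac{1120}{-1554}\right) = \frac{6 + 4}{2 \cdot 4} \left(-15 + \frac{1120}{-1554}\right) = \frac{1}{2} \cdot \frac{1}{4} \cdot 10 \left(-15 + 1120 \left(- \frac{1}{1554}\right)\right) = \frac{5 \left(-15 - \frac{80}{111}\right)}{4} = \frac{5}{4} \left(- \frac{1745}{111}\right) = - \frac{8725}{444}$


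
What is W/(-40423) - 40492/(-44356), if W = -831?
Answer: 418416988/448250647 ≈ 0.93344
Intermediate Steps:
W/(-40423) - 40492/(-44356) = -831/(-40423) - 40492/(-44356) = -831*(-1/40423) - 40492*(-1/44356) = 831/40423 + 10123/11089 = 418416988/448250647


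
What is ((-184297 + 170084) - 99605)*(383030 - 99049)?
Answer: -32322149458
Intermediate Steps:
((-184297 + 170084) - 99605)*(383030 - 99049) = (-14213 - 99605)*283981 = -113818*283981 = -32322149458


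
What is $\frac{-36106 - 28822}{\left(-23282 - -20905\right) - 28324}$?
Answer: $\frac{64928}{30701} \approx 2.1148$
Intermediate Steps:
$\frac{-36106 - 28822}{\left(-23282 - -20905\right) - 28324} = - \frac{64928}{\left(-23282 + 20905\right) - 28324} = - \frac{64928}{-2377 - 28324} = - \frac{64928}{-30701} = \left(-64928\right) \left(- \frac{1}{30701}\right) = \frac{64928}{30701}$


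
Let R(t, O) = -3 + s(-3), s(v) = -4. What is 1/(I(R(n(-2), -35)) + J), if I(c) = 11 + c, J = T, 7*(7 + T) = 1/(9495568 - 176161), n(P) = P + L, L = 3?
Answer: -65235849/195707546 ≈ -0.33333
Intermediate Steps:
n(P) = 3 + P (n(P) = P + 3 = 3 + P)
T = -456650942/65235849 (T = -7 + 1/(7*(9495568 - 176161)) = -7 + (⅐)/9319407 = -7 + (⅐)*(1/9319407) = -7 + 1/65235849 = -456650942/65235849 ≈ -7.0000)
J = -456650942/65235849 ≈ -7.0000
R(t, O) = -7 (R(t, O) = -3 - 4 = -7)
1/(I(R(n(-2), -35)) + J) = 1/((11 - 7) - 456650942/65235849) = 1/(4 - 456650942/65235849) = 1/(-195707546/65235849) = -65235849/195707546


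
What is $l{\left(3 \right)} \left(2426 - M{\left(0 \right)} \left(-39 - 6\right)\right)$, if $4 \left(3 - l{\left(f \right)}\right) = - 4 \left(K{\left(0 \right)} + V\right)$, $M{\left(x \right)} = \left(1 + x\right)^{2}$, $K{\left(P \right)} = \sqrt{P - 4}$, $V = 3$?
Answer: $14826 + 4942 i \approx 14826.0 + 4942.0 i$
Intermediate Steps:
$K{\left(P \right)} = \sqrt{-4 + P}$
$l{\left(f \right)} = 6 + 2 i$ ($l{\left(f \right)} = 3 - \frac{\left(-4\right) \left(\sqrt{-4 + 0} + 3\right)}{4} = 3 - \frac{\left(-4\right) \left(\sqrt{-4} + 3\right)}{4} = 3 - \frac{\left(-4\right) \left(2 i + 3\right)}{4} = 3 - \frac{\left(-4\right) \left(3 + 2 i\right)}{4} = 3 - \frac{-12 - 8 i}{4} = 3 + \left(3 + 2 i\right) = 6 + 2 i$)
$l{\left(3 \right)} \left(2426 - M{\left(0 \right)} \left(-39 - 6\right)\right) = \left(6 + 2 i\right) \left(2426 - \left(1 + 0\right)^{2} \left(-39 - 6\right)\right) = \left(6 + 2 i\right) \left(2426 - 1^{2} \left(-45\right)\right) = \left(6 + 2 i\right) \left(2426 - 1 \left(-45\right)\right) = \left(6 + 2 i\right) \left(2426 - -45\right) = \left(6 + 2 i\right) \left(2426 + 45\right) = \left(6 + 2 i\right) 2471 = 14826 + 4942 i$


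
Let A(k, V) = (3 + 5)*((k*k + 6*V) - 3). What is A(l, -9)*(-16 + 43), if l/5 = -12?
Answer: 765288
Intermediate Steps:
l = -60 (l = 5*(-12) = -60)
A(k, V) = -24 + 8*k² + 48*V (A(k, V) = 8*((k² + 6*V) - 3) = 8*(-3 + k² + 6*V) = -24 + 8*k² + 48*V)
A(l, -9)*(-16 + 43) = (-24 + 8*(-60)² + 48*(-9))*(-16 + 43) = (-24 + 8*3600 - 432)*27 = (-24 + 28800 - 432)*27 = 28344*27 = 765288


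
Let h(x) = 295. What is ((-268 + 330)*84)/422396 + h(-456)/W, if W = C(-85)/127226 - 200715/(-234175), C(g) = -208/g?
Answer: 92814062348577601/269665416818837 ≈ 344.18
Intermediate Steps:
W = 2553673963/2979314855 (W = -208/(-85)/127226 - 200715/(-234175) = -208*(-1/85)*(1/127226) - 200715*(-1/234175) = (208/85)*(1/127226) + 40143/46835 = 104/5407105 + 40143/46835 = 2553673963/2979314855 ≈ 0.85713)
((-268 + 330)*84)/422396 + h(-456)/W = ((-268 + 330)*84)/422396 + 295/(2553673963/2979314855) = (62*84)*(1/422396) + 295*(2979314855/2553673963) = 5208*(1/422396) + 878897882225/2553673963 = 1302/105599 + 878897882225/2553673963 = 92814062348577601/269665416818837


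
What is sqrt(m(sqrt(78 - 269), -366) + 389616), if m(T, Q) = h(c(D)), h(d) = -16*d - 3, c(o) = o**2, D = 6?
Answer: sqrt(389037) ≈ 623.73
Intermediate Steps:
h(d) = -3 - 16*d
m(T, Q) = -579 (m(T, Q) = -3 - 16*6**2 = -3 - 16*36 = -3 - 576 = -579)
sqrt(m(sqrt(78 - 269), -366) + 389616) = sqrt(-579 + 389616) = sqrt(389037)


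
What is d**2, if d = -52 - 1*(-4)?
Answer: 2304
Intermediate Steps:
d = -48 (d = -52 + 4 = -48)
d**2 = (-48)**2 = 2304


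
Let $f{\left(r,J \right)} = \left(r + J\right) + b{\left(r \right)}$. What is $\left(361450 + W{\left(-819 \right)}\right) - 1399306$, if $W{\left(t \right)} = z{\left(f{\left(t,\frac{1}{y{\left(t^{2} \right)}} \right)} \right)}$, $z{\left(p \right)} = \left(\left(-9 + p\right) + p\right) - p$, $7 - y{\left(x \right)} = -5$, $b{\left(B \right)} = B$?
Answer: $- \frac{12474035}{12} \approx -1.0395 \cdot 10^{6}$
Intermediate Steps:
$y{\left(x \right)} = 12$ ($y{\left(x \right)} = 7 - -5 = 7 + 5 = 12$)
$f{\left(r,J \right)} = J + 2 r$ ($f{\left(r,J \right)} = \left(r + J\right) + r = \left(J + r\right) + r = J + 2 r$)
$z{\left(p \right)} = -9 + p$ ($z{\left(p \right)} = \left(-9 + 2 p\right) - p = -9 + p$)
$W{\left(t \right)} = - \frac{107}{12} + 2 t$ ($W{\left(t \right)} = -9 + \left(\frac{1}{12} + 2 t\right) = - \frac{107}{12} + 2 t$)
$\left(361450 + W{\left(-819 \right)}\right) - 1399306 = \left(361450 + \left(- \frac{107}{12} + 2 \left(-819\right)\right)\right) - 1399306 = \left(361450 - \frac{19763}{12}\right) - 1399306 = \frac{4317637}{12} - 1399306 = - \frac{12474035}{12}$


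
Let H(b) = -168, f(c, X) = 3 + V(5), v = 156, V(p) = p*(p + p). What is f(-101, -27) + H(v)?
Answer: -115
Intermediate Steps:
V(p) = 2*p² (V(p) = p*(2*p) = 2*p²)
f(c, X) = 53 (f(c, X) = 3 + 2*5² = 3 + 2*25 = 3 + 50 = 53)
f(-101, -27) + H(v) = 53 - 168 = -115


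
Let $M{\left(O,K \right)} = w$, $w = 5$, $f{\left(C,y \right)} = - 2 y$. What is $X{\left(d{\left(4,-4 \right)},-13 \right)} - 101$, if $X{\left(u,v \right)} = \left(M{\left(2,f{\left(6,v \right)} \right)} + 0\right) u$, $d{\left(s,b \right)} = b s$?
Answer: $-181$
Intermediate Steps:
$M{\left(O,K \right)} = 5$
$X{\left(u,v \right)} = 5 u$ ($X{\left(u,v \right)} = \left(5 + 0\right) u = 5 u$)
$X{\left(d{\left(4,-4 \right)},-13 \right)} - 101 = 5 \left(\left(-4\right) 4\right) - 101 = 5 \left(-16\right) - 101 = -80 - 101 = -181$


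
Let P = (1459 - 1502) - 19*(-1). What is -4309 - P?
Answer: -4285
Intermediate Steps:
P = -24 (P = -43 + 19 = -24)
-4309 - P = -4309 - 1*(-24) = -4309 + 24 = -4285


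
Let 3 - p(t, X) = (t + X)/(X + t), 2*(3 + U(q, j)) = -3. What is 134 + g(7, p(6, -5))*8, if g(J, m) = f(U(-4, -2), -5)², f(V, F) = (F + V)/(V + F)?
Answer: 142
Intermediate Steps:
U(q, j) = -9/2 (U(q, j) = -3 + (½)*(-3) = -3 - 3/2 = -9/2)
f(V, F) = 1 (f(V, F) = (F + V)/(F + V) = 1)
p(t, X) = 2 (p(t, X) = 3 - (t + X)/(X + t) = 3 - (X + t)/(X + t) = 3 - 1*1 = 3 - 1 = 2)
g(J, m) = 1 (g(J, m) = 1² = 1)
134 + g(7, p(6, -5))*8 = 134 + 1*8 = 134 + 8 = 142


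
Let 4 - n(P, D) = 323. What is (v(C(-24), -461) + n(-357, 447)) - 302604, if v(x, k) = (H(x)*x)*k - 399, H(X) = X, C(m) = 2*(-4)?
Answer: -332826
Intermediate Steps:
C(m) = -8
n(P, D) = -319 (n(P, D) = 4 - 1*323 = 4 - 323 = -319)
v(x, k) = -399 + k*x² (v(x, k) = (x*x)*k - 399 = x²*k - 399 = k*x² - 399 = -399 + k*x²)
(v(C(-24), -461) + n(-357, 447)) - 302604 = ((-399 - 461*(-8)²) - 319) - 302604 = ((-399 - 461*64) - 319) - 302604 = ((-399 - 29504) - 319) - 302604 = (-29903 - 319) - 302604 = -30222 - 302604 = -332826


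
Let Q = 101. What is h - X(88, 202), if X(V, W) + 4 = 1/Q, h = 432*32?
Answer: 1396627/101 ≈ 13828.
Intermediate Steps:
h = 13824
X(V, W) = -403/101 (X(V, W) = -4 + 1/101 = -403/101)
h - X(88, 202) = 13824 - 1*(-403/101) = 13824 + 403/101 = 1396627/101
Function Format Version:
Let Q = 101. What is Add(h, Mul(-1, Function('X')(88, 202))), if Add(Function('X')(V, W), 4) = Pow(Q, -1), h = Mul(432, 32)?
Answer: Rational(1396627, 101) ≈ 13828.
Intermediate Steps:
h = 13824
Function('X')(V, W) = Rational(-403, 101) (Function('X')(V, W) = Add(-4, Pow(101, -1)) = Add(-4, Rational(1, 101)) = Rational(-403, 101))
Add(h, Mul(-1, Function('X')(88, 202))) = Add(13824, Mul(-1, Rational(-403, 101))) = Add(13824, Rational(403, 101)) = Rational(1396627, 101)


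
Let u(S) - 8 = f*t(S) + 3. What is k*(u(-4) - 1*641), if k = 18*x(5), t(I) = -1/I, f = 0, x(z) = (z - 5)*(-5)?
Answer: 0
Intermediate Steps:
x(z) = 25 - 5*z (x(z) = (-5 + z)*(-5) = 25 - 5*z)
u(S) = 11 (u(S) = 8 + (0*(-1/S) + 3) = 8 + (0 + 3) = 8 + 3 = 11)
k = 0 (k = 18*(25 - 5*5) = 18*(25 - 25) = 18*0 = 0)
k*(u(-4) - 1*641) = 0*(11 - 1*641) = 0*(11 - 641) = 0*(-630) = 0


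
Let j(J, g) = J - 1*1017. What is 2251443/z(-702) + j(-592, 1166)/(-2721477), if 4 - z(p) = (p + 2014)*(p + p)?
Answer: 6130214202979/5013102150804 ≈ 1.2228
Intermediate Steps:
z(p) = 4 - 2*p*(2014 + p) (z(p) = 4 - (p + 2014)*(p + p) = 4 - (2014 + p)*2*p = 4 - 2*p*(2014 + p))
j(J, g) = -1017 + J (j(J, g) = J - 1017 = -1017 + J)
2251443/z(-702) + j(-592, 1166)/(-2721477) = 2251443/(4 - 4028*(-702) - 2*(-702)²) + (-1017 - 592)/(-2721477) = 2251443/(4 + 2827656 - 2*492804) - 1609*(-1/2721477) = 2251443/(4 + 2827656 - 985608) + 1609/2721477 = 2251443/1842052 + 1609/2721477 = 6130214202979/5013102150804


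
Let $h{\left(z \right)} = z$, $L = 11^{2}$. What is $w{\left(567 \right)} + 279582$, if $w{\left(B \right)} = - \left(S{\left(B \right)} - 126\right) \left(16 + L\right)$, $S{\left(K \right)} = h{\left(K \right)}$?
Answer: $219165$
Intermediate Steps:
$L = 121$
$S{\left(K \right)} = K$
$w{\left(B \right)} = 17262 - 137 B$ ($w{\left(B \right)} = - \left(B - 126\right) \left(16 + 121\right) = - \left(-126 + B\right) 137 = - (-17262 + 137 B) = 17262 - 137 B$)
$w{\left(567 \right)} + 279582 = \left(17262 - 77679\right) + 279582 = -60417 + 279582 = 219165$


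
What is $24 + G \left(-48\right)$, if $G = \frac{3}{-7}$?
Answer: $\frac{312}{7} \approx 44.571$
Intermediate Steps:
$G = - \frac{3}{7}$ ($G = 3 \left(- \frac{1}{7}\right) = - \frac{3}{7} \approx -0.42857$)
$24 + G \left(-48\right) = 24 - - \frac{144}{7} = 24 + \frac{144}{7} = \frac{312}{7}$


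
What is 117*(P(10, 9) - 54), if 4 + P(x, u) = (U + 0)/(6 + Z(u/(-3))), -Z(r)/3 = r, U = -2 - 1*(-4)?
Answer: -33852/5 ≈ -6770.4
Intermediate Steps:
U = 2 (U = -2 + 4 = 2)
Z(r) = -3*r
P(x, u) = -4 + 2/(6 + u) (P(x, u) = -4 + (2 + 0)/(6 - 3*u/(-3)) = -4 + 2/(6 - 3*u*(-1)/3) = -4 + 2/(6 - (-1)*u) = -4 + 2/(6 + u))
117*(P(10, 9) - 54) = 117*(2*(11 + 2*9)/(-6 - 1*9) - 54) = 117*(2*(11 + 18)/(-6 - 9) - 54) = 117*(2*29/(-15) - 54) = 117*(2*(-1/15)*29 - 54) = 117*(-58/15 - 54) = 117*(-868/15) = -33852/5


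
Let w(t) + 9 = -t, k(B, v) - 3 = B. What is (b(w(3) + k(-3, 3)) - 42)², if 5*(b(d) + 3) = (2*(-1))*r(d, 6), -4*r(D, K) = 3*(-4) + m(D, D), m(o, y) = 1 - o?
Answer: 201601/100 ≈ 2016.0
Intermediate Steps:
r(D, K) = 11/4 + D/4 (r(D, K) = -(3*(-4) + (1 - D))/4 = -(-12 + (1 - D))/4 = -(-11 - D)/4 = 11/4 + D/4)
k(B, v) = 3 + B
w(t) = -9 - t
b(d) = -41/10 - d/10 (b(d) = -3 + ((2*(-1))*(11/4 + d/4))/5 = -3 + (-2*(11/4 + d/4))/5 = -3 + (-11/2 - d/2)/5 = -3 + (-11/10 - d/10) = -41/10 - d/10)
(b(w(3) + k(-3, 3)) - 42)² = ((-41/10 - ((-9 - 1*3) + (3 - 3))/10) - 42)² = ((-41/10 - ((-9 - 3) + 0)/10) - 42)² = ((-41/10 - (-12 + 0)/10) - 42)² = ((-41/10 - ⅒*(-12)) - 42)² = ((-41/10 + 6/5) - 42)² = (-29/10 - 42)² = (-449/10)² = 201601/100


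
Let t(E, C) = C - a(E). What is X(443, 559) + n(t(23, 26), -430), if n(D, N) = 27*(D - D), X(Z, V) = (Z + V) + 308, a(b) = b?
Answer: 1310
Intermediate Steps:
t(E, C) = C - E
X(Z, V) = 308 + V + Z (X(Z, V) = (V + Z) + 308 = 308 + V + Z)
n(D, N) = 0 (n(D, N) = 27*0 = 0)
X(443, 559) + n(t(23, 26), -430) = (308 + 559 + 443) + 0 = 1310 + 0 = 1310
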